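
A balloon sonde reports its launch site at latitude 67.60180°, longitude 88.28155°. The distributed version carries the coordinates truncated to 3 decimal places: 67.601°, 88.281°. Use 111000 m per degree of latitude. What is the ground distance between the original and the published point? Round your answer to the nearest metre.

The latitude changed by +0.00080° and the longitude by +0.00055°.
N–S: 0.00080° × 111000 m/° = 88.8 m.
East–west at this latitude: 0.00055° × 111000 × cos 67.601° ≈ 0.00055 × 42297 = 23.2634 m.
Hypotenuse of the two orthogonal shifts: √(88.8² + 23.2634²) = 91.7966 m.

92 metres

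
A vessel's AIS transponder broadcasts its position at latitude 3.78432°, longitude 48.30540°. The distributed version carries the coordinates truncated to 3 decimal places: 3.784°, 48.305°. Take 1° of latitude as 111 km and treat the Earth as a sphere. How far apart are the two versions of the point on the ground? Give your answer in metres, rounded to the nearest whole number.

57 metres

The latitude changed by +0.00032° and the longitude by +0.00040°.
N–S: 0.00032° × 111000 m/° = 35.52 m.
East–west at this latitude: 0.00040° × 111000 × cos 3.784° ≈ 0.00040 × 110758 = 44.3032 m.
Combined displacement = (35.52² + 44.3032²)^½ ≈ 56.7842 m.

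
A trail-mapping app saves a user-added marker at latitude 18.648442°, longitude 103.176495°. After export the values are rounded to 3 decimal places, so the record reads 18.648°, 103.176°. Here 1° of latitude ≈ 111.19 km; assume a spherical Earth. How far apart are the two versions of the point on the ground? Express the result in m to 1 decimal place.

The latitude changed by +0.000442° and the longitude by +0.000495°.
N–S: 0.000442° × 111190 m/° = 49.146 m.
East–west at this latitude: 0.000495° × 111190 × cos 18.648° ≈ 0.000495 × 105353 = 52.1495 m.
Hypotenuse of the two orthogonal shifts: √(49.146² + 52.1495²) = 71.6582 m.

71.7 m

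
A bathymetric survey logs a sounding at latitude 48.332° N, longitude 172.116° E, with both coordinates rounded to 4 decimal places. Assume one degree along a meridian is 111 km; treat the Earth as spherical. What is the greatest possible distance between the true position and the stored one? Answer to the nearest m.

Rounding to 4 decimal places leaves each coordinate within ±5e-05° of the true value.
North–south component: 5e-05° × 111000 = 5.55 m.
E–W at 48.332°: 5e-05° × 111000 × cos 48.332° = 5e-05 × 111000 × 0.6648 ≈ 3.68971 m.
Combining orthogonally: (5.55² + 3.68971²)^½ ≈ 6.66457 m.

7 m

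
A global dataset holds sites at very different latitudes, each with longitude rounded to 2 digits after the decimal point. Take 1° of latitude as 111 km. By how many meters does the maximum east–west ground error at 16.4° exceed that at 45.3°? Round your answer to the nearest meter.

Rounding to 2 decimal places leaves the longitude within ±0.005° of the true value.
Error at 16.4° = 0.005° × 111000 × cos 16.4° ≈ 555 × 0.9593 = 532.42 m.
At 45.3°: 0.005° × 111000 × cos 45.3° = 0.005 × 111000 × 0.7034 ≈ 390.38 m.
Difference: 532.42 − 390.38 = 142.04 m.

142 meters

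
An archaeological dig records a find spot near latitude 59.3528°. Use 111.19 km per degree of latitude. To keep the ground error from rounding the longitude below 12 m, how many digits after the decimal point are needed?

4 decimal places

At 59.3528° one degree of longitude covers 111190 × cos 59.3528° ≈ 111190 × 0.5098 ≈ 56679.1 m.
N decimal places → at most half a unit in the last place, 0.5 × 10⁻ᴺ° = 56679.1/2 × 10⁻ᴺ m.
Need 0.5 × 56679.1 × 10⁻ᴺ ≤ 12 → 10⁻ᴺ ≤ 4.234e-04, so N ≥ 3.37.
N = 3 would give 28.3 m (too coarse); N = 4 gives 2.83 m ≤ 12 m.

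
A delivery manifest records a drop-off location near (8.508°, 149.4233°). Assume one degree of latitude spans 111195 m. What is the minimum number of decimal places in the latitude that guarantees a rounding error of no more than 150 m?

3

One degree of latitude covers 111195 m.
With N decimal places the half-ulp bound is 0.5·10⁻ᴺ°, or 0.5·10⁻ᴺ × 111195 m on the ground.
Need 0.5 × 111195 × 10⁻ᴺ ≤ 150 → 10⁻ᴺ ≤ 2.698e-03, so N ≥ 2.57.
So 3 decimal places suffice (55.6 m); 2 would allow up to 556 m.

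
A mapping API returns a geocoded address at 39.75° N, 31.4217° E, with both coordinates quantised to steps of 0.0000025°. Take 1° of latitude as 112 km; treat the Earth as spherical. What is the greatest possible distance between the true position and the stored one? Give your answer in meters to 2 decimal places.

With a 0.0000025° grid the true value lies within half a step, ±0.0000025°/2 = ±1.25e-06°, of the stored one.
Latitude error → 1.25e-06 × 112000 = 0.14 m along the meridian.
Longitude error → 1.25e-06 × 112000 × cos 39.75° = 1.25e-06 × 112000 × 0.7688 ≈ 0.107638 m.
Combining orthogonally: (0.14² + 0.107638²)^½ ≈ 0.176595 m.

0.18 meters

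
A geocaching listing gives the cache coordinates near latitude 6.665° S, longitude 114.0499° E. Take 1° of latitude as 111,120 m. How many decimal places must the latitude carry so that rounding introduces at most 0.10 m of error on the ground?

One degree of latitude covers 111120 m.
N decimal places → at most half a unit in the last place, 0.5 × 10⁻ᴺ° = 111120/2 × 10⁻ᴺ m.
Setting 55560 × 10⁻ᴺ ≤ 0.10 gives 10ᴺ ≥ 5.556e+05, i.e. N ≥ 5.74.
N = 5 would give 0.556 m (too coarse); N = 6 gives 0.0556 m ≤ 0.10 m.

6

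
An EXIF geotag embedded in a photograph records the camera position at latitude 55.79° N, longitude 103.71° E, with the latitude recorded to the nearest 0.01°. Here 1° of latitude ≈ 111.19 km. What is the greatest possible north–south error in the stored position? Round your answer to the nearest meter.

Rounding to 2 decimal places leaves the latitude within ±0.005° of the true value.
Along the meridian that is 0.005° × 111190 m/° = 555.95 m.

556 meters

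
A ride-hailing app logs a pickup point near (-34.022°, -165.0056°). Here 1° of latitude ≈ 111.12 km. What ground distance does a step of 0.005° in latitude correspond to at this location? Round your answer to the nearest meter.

556 meters

0.005° × 111120 m/° = 555.6 m.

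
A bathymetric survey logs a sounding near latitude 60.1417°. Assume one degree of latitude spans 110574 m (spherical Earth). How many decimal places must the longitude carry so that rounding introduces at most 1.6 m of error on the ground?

At 60.1417° one degree of longitude covers 110574 × cos 60.1417° ≈ 110574 × 0.4979 ≈ 55050 m.
N decimal places → at most half a unit in the last place, 0.5 × 10⁻ᴺ° = 55050/2 × 10⁻ᴺ m.
Need 0.5 × 55050 × 10⁻ᴺ ≤ 1.6 → 10⁻ᴺ ≤ 5.813e-05, so N ≥ 4.24.
So 5 decimal places suffice (0.275 m); 4 would allow up to 2.75 m.

5 decimal places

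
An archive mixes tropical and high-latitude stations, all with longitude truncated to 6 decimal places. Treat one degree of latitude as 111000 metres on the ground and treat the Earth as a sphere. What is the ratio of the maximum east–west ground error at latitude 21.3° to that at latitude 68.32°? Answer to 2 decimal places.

Truncating at 6 decimal places can drop up to a full unit in the last place, so the longitude may be off by as much as 1e-06°.
Error at 21.3° = 1e-06° × 111000 × cos 21.3° ≈ 0.111 × 0.9317 = 0.10342 m.
Error at 68.32° = 1e-06° × 111000 × cos 68.32° ≈ 0.111 × 0.3694 = 0.041006 m.
Ratio: 0.10342 / 0.041006 = cos 21.3° / cos 68.32° ≈ 2.5220.

2.52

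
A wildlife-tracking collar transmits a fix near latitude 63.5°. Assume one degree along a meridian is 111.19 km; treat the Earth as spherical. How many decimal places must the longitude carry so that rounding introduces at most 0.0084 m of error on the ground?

7

At 63.5° one degree of longitude covers 111190 × cos 63.5° ≈ 111190 × 0.4462 ≈ 49612.7 m.
With N decimal places the half-ulp bound is 0.5·10⁻ᴺ°, or 0.5·10⁻ᴺ × 49612.7 m on the ground.
Setting 24806.4 × 10⁻ᴺ ≤ 0.0084 gives 10ᴺ ≥ 2.953e+06, i.e. N ≥ 6.47.
So 7 decimal places suffice (0.00248 m); 6 would allow up to 0.0248 m.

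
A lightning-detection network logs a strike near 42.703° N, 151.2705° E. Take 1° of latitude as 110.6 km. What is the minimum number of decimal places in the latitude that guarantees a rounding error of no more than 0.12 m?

One degree of latitude covers 110600 m.
With N decimal places the half-ulp bound is 0.5·10⁻ᴺ°, or 0.5·10⁻ᴺ × 110600 m on the ground.
Setting 55300 × 10⁻ᴺ ≤ 0.12 gives 10ᴺ ≥ 4.608e+05, i.e. N ≥ 5.66.
At 5 places the error can reach 0.553 m, but 6 places keeps it to 0.0553 m.

6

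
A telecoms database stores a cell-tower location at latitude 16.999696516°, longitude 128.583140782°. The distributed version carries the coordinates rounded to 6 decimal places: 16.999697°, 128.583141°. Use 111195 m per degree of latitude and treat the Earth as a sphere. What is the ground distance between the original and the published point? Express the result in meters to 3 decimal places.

0.059 meters

The latitude changed by -0.000000484° and the longitude by -0.000000218°.
North–south shift: -0.000000484 × 111195 = -0.0538184 m.
E–W at 16.9997°: -0.000000218° × 111195 × cos 16.9997° = -0.000000218 × 111195 × 0.9563 ≈ -0.0231814 m.
Hypotenuse of the two orthogonal shifts: √(0.0538184² + 0.0231814²) = 0.0585986 m.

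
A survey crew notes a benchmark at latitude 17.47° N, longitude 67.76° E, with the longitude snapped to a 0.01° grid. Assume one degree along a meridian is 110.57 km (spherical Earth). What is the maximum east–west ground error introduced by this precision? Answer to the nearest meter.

527 meters

With a 0.01° grid the true value lies within half a step, ±0.01°/2 = ±0.005°, of the stored one.
Parallels shrink by cos φ, so at 17.47° a degree of longitude is 110570 × 0.9539 ≈ 105470 m.
Maximum E–W displacement: 0.005 × 105470 = 527.349 m.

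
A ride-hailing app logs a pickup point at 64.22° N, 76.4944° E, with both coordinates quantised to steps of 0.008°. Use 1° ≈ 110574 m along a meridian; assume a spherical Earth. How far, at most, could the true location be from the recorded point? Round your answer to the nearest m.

With a 0.008° grid the true value lies within half a step, ±0.008°/2 = ±0.004°, of the stored one.
North–south component: 0.004° × 110574 = 442.296 m.
Longitude error → 0.004 × 110574 × cos 64.22° = 0.004 × 110574 × 0.4349 ≈ 192.362 m.
The two errors are perpendicular, so the maximum displacement is √(442.296² + 192.362²) ≈ 482.316 m.

482 m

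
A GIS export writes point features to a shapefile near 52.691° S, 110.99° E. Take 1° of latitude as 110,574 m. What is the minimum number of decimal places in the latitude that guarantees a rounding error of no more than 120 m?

One degree of latitude covers 110574 m.
N decimal places → at most half a unit in the last place, 0.5 × 10⁻ᴺ° = 110574/2 × 10⁻ᴺ m.
Need 0.5 × 110574 × 10⁻ᴺ ≤ 120 → 10⁻ᴺ ≤ 2.170e-03, so N ≥ 2.66.
N = 2 would give 553 m (too coarse); N = 3 gives 55.3 m ≤ 120 m.

3 decimal places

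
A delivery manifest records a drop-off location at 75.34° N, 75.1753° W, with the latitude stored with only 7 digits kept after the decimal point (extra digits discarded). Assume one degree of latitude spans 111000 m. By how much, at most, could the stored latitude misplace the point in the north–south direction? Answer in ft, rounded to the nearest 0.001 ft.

Truncating at 7 decimal places can drop up to a full unit in the last place, so the latitude may be off by as much as 1e-07°.
North–south distance: 1e-07° × 111000 m/° = 0.0111 m.
Converting: 0.0111 m × 3.2808 ft/m ≈ 0.036417 ft.

0.036 ft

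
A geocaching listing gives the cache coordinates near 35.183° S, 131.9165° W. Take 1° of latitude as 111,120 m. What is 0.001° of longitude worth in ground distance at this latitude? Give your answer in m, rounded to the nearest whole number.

At 35.183° a degree of longitude is 111120 × cos 35.183° ≈ 90820.1 m, so 0.001° corresponds to 90.8201 m.

91 m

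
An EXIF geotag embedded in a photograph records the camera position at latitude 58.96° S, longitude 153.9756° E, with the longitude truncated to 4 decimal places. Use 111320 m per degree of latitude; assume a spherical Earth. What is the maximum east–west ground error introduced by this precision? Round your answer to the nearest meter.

6 meters

Truncating at 4 decimal places can drop up to a full unit in the last place, so the longitude may be off by as much as 0.0001°.
Parallels shrink by cos φ, so at 58.96° a degree of longitude is 111320 × 0.5156 ≈ 57400.6 m.
East–west error: 0.0001° × 57400.6 m/° ≈ 5.74006 m.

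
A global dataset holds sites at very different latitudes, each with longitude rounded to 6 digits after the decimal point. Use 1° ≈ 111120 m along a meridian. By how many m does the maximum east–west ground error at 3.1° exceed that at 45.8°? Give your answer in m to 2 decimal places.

0.02 m

Rounding to 6 decimal places leaves the longitude within ±5e-07° of the true value.
At 3.1°: 5e-07° × 111120 × cos 3.1° = 5e-07 × 111120 × 0.9985 ≈ 0.055479 m.
At 45.8°: 5e-07° × 111120 × cos 45.8° = 5e-07 × 111120 × 0.6972 ≈ 0.038734 m.
So the lower-latitude error exceeds the higher by 0.055479 − 0.038734 = 0.016744 m.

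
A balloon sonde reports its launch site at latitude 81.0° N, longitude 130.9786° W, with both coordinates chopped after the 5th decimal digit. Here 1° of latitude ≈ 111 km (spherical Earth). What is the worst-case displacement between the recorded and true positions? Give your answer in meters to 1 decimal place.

Truncating at 5 decimal places can drop up to a full unit in the last place, so each coordinate may be off by as much as 1e-05°.
N–S: 1e-05° × 111000 m/° = 1.11 m.
East–west component at 81°: 1e-05° × 111000 × cos 81° ≈ 1e-05 × 17364.2 ≈ 0.173642 m.
The two errors are perpendicular, so the maximum displacement is √(1.11² + 0.173642²) ≈ 1.1235 m.

1.1 meters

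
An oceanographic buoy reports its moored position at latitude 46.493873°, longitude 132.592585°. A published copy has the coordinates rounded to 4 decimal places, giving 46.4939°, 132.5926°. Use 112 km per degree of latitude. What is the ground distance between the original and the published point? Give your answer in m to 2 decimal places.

The latitude changed by -0.000027° and the longitude by -0.000015°.
N–S: -0.000027° × 112000 m/° = -3.024 m.
East–west at this latitude: -0.000015° × 112000 × cos 46.4939° ≈ -0.000015 × 77104.4 = -1.15657 m.
Hypotenuse of the two orthogonal shifts: √(3.024² + 1.15657²) = 3.23763 m.

3.24 m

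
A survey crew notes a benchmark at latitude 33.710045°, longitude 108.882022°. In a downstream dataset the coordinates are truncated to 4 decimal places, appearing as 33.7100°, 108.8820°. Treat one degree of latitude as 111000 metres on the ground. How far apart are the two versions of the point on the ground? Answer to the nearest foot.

18 feet

Δlat = 33.710045 − 33.7100 = +0.000045°; Δlon = 108.882022 − 108.8820 = +0.000022°.
North–south shift: 0.000045 × 111000 = 4.995 m.
E–W at 33.71°: 0.000022° × 111000 × cos 33.71° = 0.000022 × 111000 × 0.8319 ≈ 2.0314 m.
Combined displacement = (4.995² + 2.0314²)^½ ≈ 5.39227 m.
Converting: 5.39227 m × 3.2808 ft/m ≈ 17.691 ft.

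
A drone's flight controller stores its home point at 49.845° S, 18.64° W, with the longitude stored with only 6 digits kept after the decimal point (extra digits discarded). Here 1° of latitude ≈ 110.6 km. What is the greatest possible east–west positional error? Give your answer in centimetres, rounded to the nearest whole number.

Truncating at 6 decimal places can drop up to a full unit in the last place, so the longitude may be off by as much as 1e-06°.
One degree of longitude at 49.845° is 110600 × cos 49.845° ≈ 110600 × 0.6449 = 71321.3 m.
So at most 1e-06° × 71321.3 ≈ 0.0713213 m east–west.
That is 0.0713213 m = 7.1321 cm.

7 centimetres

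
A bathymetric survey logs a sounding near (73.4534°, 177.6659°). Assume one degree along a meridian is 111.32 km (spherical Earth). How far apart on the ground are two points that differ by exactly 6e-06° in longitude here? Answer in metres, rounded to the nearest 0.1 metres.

0.2 metres

At 73.4534° a degree of longitude is 111320 × cos 73.4534° ≈ 31703.4 m, so 6e-06° corresponds to 0.19022 m.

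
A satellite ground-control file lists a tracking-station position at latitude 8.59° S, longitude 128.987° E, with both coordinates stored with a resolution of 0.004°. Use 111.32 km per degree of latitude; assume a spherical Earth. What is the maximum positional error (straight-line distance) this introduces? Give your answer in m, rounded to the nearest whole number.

313 m

With a 0.004° grid the true value lies within half a step, ±0.004°/2 = ±0.002°, of the stored one.
N–S: 0.002° × 111320 m/° = 222.64 m.
East–west component at 8.59°: 0.002° × 111320 × cos 8.59° ≈ 0.002 × 110071 ≈ 220.143 m.
Worst case both components are at the extreme and orthogonal: √(222.64² + 220.143²) ≈ 313.1 m.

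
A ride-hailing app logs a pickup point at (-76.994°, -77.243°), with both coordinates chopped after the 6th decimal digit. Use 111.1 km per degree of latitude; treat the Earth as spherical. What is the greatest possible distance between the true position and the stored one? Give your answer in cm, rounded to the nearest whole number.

11 cm

Truncating at 6 decimal places can drop up to a full unit in the last place, so each coordinate may be off by as much as 1e-06°.
N–S: 1e-06° × 111100 m/° = 0.1111 m.
Longitude error → 1e-06 × 111100 × cos 76.994° = 1e-06 × 111100 × 0.2251 ≈ 0.0250034 m.
Combining orthogonally: (0.1111² + 0.0250034²)^½ ≈ 0.113879 m.
That is 0.113879 m = 11.388 cm.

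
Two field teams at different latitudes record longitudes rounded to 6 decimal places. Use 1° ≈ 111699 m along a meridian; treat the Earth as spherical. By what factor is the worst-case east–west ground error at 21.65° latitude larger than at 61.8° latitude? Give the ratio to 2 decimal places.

Rounding to 6 decimal places leaves the longitude within ±5e-07° of the true value.
At 21.65°: 5e-07° × 111699 × cos 21.65° = 5e-07 × 111699 × 0.9295 ≈ 0.05191 m.
At 61.8°: 5e-07° × 111699 × cos 61.8° = 5e-07 × 111699 × 0.4726 ≈ 0.026392 m.
The ratio reduces to cos 21.65° / cos 61.8° = 0.9295/0.4726 ≈ 1.9669.

1.97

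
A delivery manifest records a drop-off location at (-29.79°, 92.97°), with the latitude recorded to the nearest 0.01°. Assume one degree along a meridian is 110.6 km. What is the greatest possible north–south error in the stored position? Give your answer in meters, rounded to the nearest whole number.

Rounding to 2 decimal places leaves the latitude within ±0.005° of the true value.
So the N–S error is at most 0.005 × 110600 = 553 m.

553 meters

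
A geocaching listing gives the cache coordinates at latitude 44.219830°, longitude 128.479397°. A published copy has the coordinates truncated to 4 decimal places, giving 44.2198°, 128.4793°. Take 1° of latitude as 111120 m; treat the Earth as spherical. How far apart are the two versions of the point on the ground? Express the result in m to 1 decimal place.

The latitude changed by +0.000030° and the longitude by +0.000097°.
North–south shift: 0.000030 × 111120 = 3.3336 m.
E–W at 44.2198°: 0.000097° × 111120 × cos 44.2198° = 0.000097 × 111120 × 0.7167 ≈ 7.72472 m.
Hypotenuse of the two orthogonal shifts: √(3.3336² + 7.72472²) = 8.41334 m.

8.4 m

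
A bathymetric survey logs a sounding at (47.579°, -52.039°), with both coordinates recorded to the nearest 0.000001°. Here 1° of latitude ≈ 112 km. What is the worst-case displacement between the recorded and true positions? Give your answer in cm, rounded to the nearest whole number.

7 cm

Rounding to 6 decimal places leaves each coordinate within ±5e-07° of the true value.
Latitude error → 5e-07 × 112000 = 0.056 m along the meridian.
E–W at 47.579°: 5e-07° × 112000 × cos 47.579° = 5e-07 × 112000 × 0.6746 ≈ 0.0377761 m.
Combining orthogonally: (0.056² + 0.0377761²)^½ ≈ 0.0675502 m.
That is 0.0675502 m = 6.755 cm.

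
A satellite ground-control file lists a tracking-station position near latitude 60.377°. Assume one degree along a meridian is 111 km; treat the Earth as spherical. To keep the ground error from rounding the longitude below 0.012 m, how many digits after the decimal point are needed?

At 60.377° one degree of longitude covers 111000 × cos 60.377° ≈ 111000 × 0.4943 ≈ 54866.3 m.
With N decimal places the half-ulp bound is 0.5·10⁻ᴺ°, or 0.5·10⁻ᴺ × 54866.3 m on the ground.
Need 0.5 × 54866.3 × 10⁻ᴺ ≤ 0.012 → 10⁻ᴺ ≤ 4.374e-07, so N ≥ 6.36.
At 6 places the error can reach 0.0274 m, but 7 places keeps it to 0.00274 m.

7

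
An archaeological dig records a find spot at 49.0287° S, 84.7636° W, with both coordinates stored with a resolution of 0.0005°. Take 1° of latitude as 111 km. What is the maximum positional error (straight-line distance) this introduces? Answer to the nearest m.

33 m

With a 0.0005° grid the true value lies within half a step, ±0.0005°/2 = ±0.00025°, of the stored one.
Latitude error → 0.00025 × 111000 = 27.75 m along the meridian.
East–west component at 49.0287°: 0.00025° × 111000 × cos 49.0287° ≈ 0.00025 × 72780.6 ≈ 18.1951 m.
Combining orthogonally: (27.75² + 18.1951²)^½ ≈ 33.1832 m.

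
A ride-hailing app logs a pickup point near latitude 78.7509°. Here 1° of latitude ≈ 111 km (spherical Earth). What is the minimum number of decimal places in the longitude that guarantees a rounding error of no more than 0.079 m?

6 decimal places

At 78.7509° one degree of longitude covers 111000 × cos 78.7509° ≈ 111000 × 0.1951 ≈ 21653.3 m.
Rounding to N decimal places gives at most 0.5 × 10⁻ᴺ degrees of error, i.e. 0.5 × 10⁻ᴺ × 21653.3 m.
Setting 10826.7 × 10⁻ᴺ ≤ 0.079 gives 10ᴺ ≥ 1.37e+05, i.e. N ≥ 5.14.
N = 5 would give 0.108 m (too coarse); N = 6 gives 0.0108 m ≤ 0.079 m.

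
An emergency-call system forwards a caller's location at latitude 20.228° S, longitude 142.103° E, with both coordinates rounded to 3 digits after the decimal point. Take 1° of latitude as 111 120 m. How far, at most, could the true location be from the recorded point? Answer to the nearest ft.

250 ft

Rounding to 3 decimal places leaves each coordinate within ±0.0005° of the true value.
North–south component: 0.0005° × 111120 = 55.56 m.
Longitude error → 0.0005 × 111120 × cos 20.228° = 0.0005 × 111120 × 0.9383 ≈ 52.1333 m.
Combining orthogonally: (55.56² + 52.1333²)^½ ≈ 76.1892 m.
In feet: 76.1892 m ÷ 0.3048 ≈ 249.96 ft.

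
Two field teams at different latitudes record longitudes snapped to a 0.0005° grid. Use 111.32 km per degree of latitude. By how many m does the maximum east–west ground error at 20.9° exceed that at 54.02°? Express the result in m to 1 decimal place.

9.6 m

With a 0.0005° grid the true value lies within half a step, ±0.0005°/2 = ±0.00025°, of the stored one.
Error at 20.9° = 0.00025° × 111320 × cos 20.9° ≈ 27.83 × 0.9342 = 25.999 m.
Error at 54.02° = 0.00025° × 111320 × cos 54.02° ≈ 27.83 × 0.5875 = 16.35 m.
So the lower-latitude error exceeds the higher by 25.999 − 16.35 = 9.6487 m.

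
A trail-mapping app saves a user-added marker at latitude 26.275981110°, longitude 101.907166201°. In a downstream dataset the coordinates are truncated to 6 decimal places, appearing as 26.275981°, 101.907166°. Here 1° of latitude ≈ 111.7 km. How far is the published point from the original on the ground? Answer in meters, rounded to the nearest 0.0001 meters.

0.0236 meters

The latitude changed by +0.000000110° and the longitude by +0.000000201°.
North–south shift: 0.000000110 × 111700 = 0.012287 m.
East–west at this latitude: 0.000000201° × 111700 × cos 26.276° ≈ 0.000000201 × 100158 = 0.0201318 m.
Distance: √(0.012287² + 0.0201318²) ≈ 0.0235852 m.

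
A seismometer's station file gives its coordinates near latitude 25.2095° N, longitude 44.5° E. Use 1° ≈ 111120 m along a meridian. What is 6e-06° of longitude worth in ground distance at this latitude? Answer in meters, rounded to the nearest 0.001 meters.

0.603 meters

One degree of longitude here spans 111120 × cos 25.2095° = 111120 × 0.9048 ≈ 100537 m; 6e-06° of that is 0.603219 m.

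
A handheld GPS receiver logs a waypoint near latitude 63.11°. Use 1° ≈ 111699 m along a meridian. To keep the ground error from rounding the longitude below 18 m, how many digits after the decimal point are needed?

At 63.11° one degree of longitude covers 111699 × cos 63.11° ≈ 111699 × 0.4523 ≈ 50519.1 m.
With N decimal places the half-ulp bound is 0.5·10⁻ᴺ°, or 0.5·10⁻ᴺ × 50519.1 m on the ground.
Setting 25259.6 × 10⁻ᴺ ≤ 18 gives 10ᴺ ≥ 1403, i.e. N ≥ 3.15.
At 3 places the error can reach 25.3 m, but 4 places keeps it to 2.53 m.

4 decimal places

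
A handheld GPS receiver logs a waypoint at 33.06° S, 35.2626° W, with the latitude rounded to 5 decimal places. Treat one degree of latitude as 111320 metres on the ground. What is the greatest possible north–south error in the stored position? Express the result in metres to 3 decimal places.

Rounding to 5 decimal places leaves the latitude within ±5e-06° of the true value.
Along the meridian that is 5e-06° × 111320 m/° = 0.5566 m.

0.557 metres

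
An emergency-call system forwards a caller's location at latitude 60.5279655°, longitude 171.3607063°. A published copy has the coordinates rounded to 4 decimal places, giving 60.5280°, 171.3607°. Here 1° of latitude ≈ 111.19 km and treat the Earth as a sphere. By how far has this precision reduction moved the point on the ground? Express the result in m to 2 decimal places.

3.85 m

The latitude changed by -0.0000345° and the longitude by +0.0000063°.
N–S: -0.0000345° × 111190 m/° = -3.83605 m.
E–W at 60.528°: 0.0000063° × 111190 × cos 60.528° = 0.0000063 × 111190 × 0.4920 ≈ 0.344643 m.
Combined displacement = (3.83605² + 0.344643²)^½ ≈ 3.85151 m.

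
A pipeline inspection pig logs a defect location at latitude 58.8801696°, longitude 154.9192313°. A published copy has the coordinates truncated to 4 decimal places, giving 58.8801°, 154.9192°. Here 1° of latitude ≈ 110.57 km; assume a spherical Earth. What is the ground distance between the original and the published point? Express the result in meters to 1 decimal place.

Δlat = 58.8801696 − 58.8801 = +0.0000696°; Δlon = 154.9192313 − 154.9192 = +0.0000313°.
N–S: 0.0000696° × 110570 m/° = 7.69567 m.
E–W at 58.8801°: 0.0000313° × 110570 × cos 58.8801° = 0.0000313 × 110570 × 0.5168 ≈ 1.78867 m.
Hypotenuse of the two orthogonal shifts: √(7.69567² + 1.78867²) = 7.9008 m.

7.9 meters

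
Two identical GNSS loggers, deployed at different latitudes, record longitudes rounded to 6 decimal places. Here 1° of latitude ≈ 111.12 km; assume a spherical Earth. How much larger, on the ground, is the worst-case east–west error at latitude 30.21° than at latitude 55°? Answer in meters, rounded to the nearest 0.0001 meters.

Rounding to 6 decimal places leaves the longitude within ±5e-07° of the true value.
At 30.21°: 5e-07° × 111120 × cos 30.21° = 5e-07 × 111120 × 0.8642 ≈ 0.048014 m.
At 55°: 5e-07° × 111120 × cos 55° = 5e-07 × 111120 × 0.5736 ≈ 0.031868 m.
Difference: 0.048014 − 0.031868 = 0.016146 m.

0.0161 meters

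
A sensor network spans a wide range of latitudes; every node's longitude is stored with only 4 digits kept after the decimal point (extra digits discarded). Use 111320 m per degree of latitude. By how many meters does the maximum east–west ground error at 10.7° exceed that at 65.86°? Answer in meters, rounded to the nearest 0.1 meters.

Truncating at 4 decimal places can drop up to a full unit in the last place, so the longitude may be off by as much as 0.0001°.
At 10.7°: 0.0001° × 111320 × cos 10.7° = 0.0001 × 111320 × 0.9826 ≈ 10.938 m.
At 65.86°: 0.0001° × 111320 × cos 65.86° = 0.0001 × 111320 × 0.4090 ≈ 4.5526 m.
So the lower-latitude error exceeds the higher by 10.938 − 4.5526 = 6.3858 m.

6.4 meters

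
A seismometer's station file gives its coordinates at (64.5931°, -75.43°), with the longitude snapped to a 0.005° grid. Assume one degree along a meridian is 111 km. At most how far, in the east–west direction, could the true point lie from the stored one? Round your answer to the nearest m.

119 m

With a 0.005° grid the true value lies within half a step, ±0.005°/2 = ±0.0025°, of the stored one.
Parallels shrink by cos φ, so at 64.5931° a degree of longitude is 111000 × 0.4290 ≈ 47623.9 m.
Maximum E–W displacement: 0.0025 × 47623.9 = 119.06 m.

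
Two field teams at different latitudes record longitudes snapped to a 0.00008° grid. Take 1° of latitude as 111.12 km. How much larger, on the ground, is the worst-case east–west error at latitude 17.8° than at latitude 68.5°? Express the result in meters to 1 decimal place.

2.6 meters

With a 0.00008° grid the true value lies within half a step, ±0.00008°/2 = ±4e-05°, of the stored one.
At 17.8°: 4e-05° × 111120 × cos 17.8° = 4e-05 × 111120 × 0.9521 ≈ 4.232 m.
At 68.5°: 4e-05° × 111120 × cos 68.5° = 4e-05 × 111120 × 0.3665 ≈ 1.629 m.
So the lower-latitude error exceeds the higher by 4.232 − 1.629 = 2.603 m.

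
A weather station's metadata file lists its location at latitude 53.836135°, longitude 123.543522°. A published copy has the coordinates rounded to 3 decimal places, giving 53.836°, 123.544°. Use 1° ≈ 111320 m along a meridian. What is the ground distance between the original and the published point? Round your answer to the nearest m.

35 m

The latitude changed by +0.000135° and the longitude by -0.000478°.
North–south shift: 0.000135 × 111320 = 15.0282 m.
East–west at this latitude: -0.000478° × 111320 × cos 53.836° ≈ -0.000478 × 65689.8 = -31.3997 m.
Distance: √(15.0282² + 31.3997²) ≈ 34.8108 m.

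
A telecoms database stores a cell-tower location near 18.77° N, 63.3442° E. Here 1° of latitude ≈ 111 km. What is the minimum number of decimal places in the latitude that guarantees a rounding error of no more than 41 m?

One degree of latitude covers 111000 m.
N decimal places → at most half a unit in the last place, 0.5 × 10⁻ᴺ° = 111000/2 × 10⁻ᴺ m.
Need 0.5 × 111000 × 10⁻ᴺ ≤ 41 → 10⁻ᴺ ≤ 7.387e-04, so N ≥ 3.13.
So 4 decimal places suffice (5.55 m); 3 would allow up to 55.5 m.

4 decimal places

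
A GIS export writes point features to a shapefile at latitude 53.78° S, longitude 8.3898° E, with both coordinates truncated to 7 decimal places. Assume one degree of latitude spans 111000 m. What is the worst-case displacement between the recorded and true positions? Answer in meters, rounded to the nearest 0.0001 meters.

0.0129 meters

Truncating at 7 decimal places can drop up to a full unit in the last place, so each coordinate may be off by as much as 1e-07°.
Latitude error → 1e-07 × 111000 = 0.0111 m along the meridian.
Longitude error → 1e-07 × 111000 × cos 53.78° = 1e-07 × 111000 × 0.5909 ≈ 0.00655885 m.
Worst case both components are at the extreme and orthogonal: √(0.0111² + 0.00655885²) ≈ 0.012893 m.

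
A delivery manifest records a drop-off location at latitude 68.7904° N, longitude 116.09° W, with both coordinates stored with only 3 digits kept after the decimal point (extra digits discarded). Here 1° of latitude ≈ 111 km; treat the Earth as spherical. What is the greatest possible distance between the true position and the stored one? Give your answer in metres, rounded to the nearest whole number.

Truncating at 3 decimal places can drop up to a full unit in the last place, so each coordinate may be off by as much as 0.001°.
Latitude error → 0.001 × 111000 = 111 m along the meridian.
East–west component at 68.7904°: 0.001° × 111000 × cos 68.7904° ≈ 0.001 × 40157.7 ≈ 40.1577 m.
The two errors are perpendicular, so the maximum displacement is √(111² + 40.1577²) ≈ 118.041 m.

118 metres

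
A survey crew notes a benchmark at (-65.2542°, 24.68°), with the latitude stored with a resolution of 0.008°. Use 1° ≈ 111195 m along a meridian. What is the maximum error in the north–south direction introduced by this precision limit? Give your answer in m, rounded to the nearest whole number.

445 m

With a 0.008° grid the true value lies within half a step, ±0.008°/2 = ±0.004°, of the stored one.
Along the meridian that is 0.004° × 111195 m/° = 444.78 m.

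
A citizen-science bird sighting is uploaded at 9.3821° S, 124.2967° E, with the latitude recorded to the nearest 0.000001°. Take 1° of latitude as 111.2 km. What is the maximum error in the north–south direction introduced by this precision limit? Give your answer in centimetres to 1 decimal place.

5.6 centimetres

Rounding to 6 decimal places leaves the latitude within ±5e-07° of the true value.
North–south distance: 5e-07° × 111200 m/° = 0.0556 m.
That is 0.0556 m = 5.56 cm.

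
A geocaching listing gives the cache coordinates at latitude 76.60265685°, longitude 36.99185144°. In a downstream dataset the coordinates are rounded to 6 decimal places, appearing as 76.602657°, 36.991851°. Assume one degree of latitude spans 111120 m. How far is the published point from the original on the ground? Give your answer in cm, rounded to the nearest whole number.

Δlat = 76.60265685 − 76.602657 = -0.00000015°; Δlon = 36.99185144 − 36.991851 = +0.00000044°.
North–south shift: -0.00000015 × 111120 = -0.016668 m.
E–W at 76.6027°: 0.00000044° × 111120 × cos 76.6027° = 0.00000044 × 111120 × 0.2317 ≈ 0.0113286 m.
Distance: √(0.016668² + 0.0113286²) ≈ 0.0201534 m.
That is 0.0201534 m = 2.0153 cm.

2 cm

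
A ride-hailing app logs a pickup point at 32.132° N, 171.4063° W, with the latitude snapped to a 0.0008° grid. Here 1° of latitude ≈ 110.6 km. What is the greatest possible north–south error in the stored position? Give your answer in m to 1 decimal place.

44.2 m

With a 0.0008° grid the true value lies within half a step, ±0.0008°/2 = ±0.0004°, of the stored one.
North–south distance: 0.0004° × 110600 m/° = 44.24 m.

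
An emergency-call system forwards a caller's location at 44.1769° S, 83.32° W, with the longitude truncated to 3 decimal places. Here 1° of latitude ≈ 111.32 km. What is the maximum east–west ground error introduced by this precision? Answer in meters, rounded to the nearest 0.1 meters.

79.8 meters

Truncating at 3 decimal places can drop up to a full unit in the last place, so the longitude may be off by as much as 0.001°.
Parallels shrink by cos φ, so at 44.1769° a degree of longitude is 111320 × 0.7172 ≈ 79837.8 m.
East–west error: 0.001° × 79837.8 m/° ≈ 79.8378 m.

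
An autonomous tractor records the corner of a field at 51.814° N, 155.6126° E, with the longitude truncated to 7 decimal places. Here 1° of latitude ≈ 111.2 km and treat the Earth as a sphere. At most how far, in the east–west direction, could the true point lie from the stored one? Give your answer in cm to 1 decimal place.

0.7 cm

Truncating at 7 decimal places can drop up to a full unit in the last place, so the longitude may be off by as much as 1e-07°.
At latitude 51.814° a degree of longitude spans 111200 m × cos 51.814° = 111200 × 0.6182 ≈ 68745.7 m.
So at most 1e-07° × 68745.7 ≈ 0.00687457 m east–west.
That is 0.00687457 m = 0.68746 cm.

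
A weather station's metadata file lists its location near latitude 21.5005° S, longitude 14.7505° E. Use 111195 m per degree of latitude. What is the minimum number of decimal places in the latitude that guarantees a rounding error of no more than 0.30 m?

One degree of latitude covers 111195 m.
N decimal places → at most half a unit in the last place, 0.5 × 10⁻ᴺ° = 111195/2 × 10⁻ᴺ m.
Need 0.5 × 111195 × 10⁻ᴺ ≤ 0.30 → 10⁻ᴺ ≤ 5.396e-06, so N ≥ 5.27.
N = 5 would give 0.556 m (too coarse); N = 6 gives 0.0556 m ≤ 0.30 m.

6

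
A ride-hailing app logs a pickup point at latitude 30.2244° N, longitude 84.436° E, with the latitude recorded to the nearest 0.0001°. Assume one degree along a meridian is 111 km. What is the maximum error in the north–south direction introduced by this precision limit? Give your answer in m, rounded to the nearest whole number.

Rounding to 4 decimal places leaves the latitude within ±5e-05° of the true value.
North–south distance: 5e-05° × 111000 m/° = 5.55 m.

6 m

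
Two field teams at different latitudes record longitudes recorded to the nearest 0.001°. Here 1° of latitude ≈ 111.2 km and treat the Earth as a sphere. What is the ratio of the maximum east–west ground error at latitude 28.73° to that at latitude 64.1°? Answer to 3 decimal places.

Rounding to 3 decimal places leaves the longitude within ±0.0005° of the true value.
At 28.73°: 0.0005° × 111200 × cos 28.73° = 0.0005 × 111200 × 0.8769 ≈ 48.755 m.
Error at 64.1° = 0.0005° × 111200 × cos 64.1° ≈ 55.6 × 0.4368 = 24.286 m.
The ratio reduces to cos 28.73° / cos 64.1° = 0.8769/0.4368 ≈ 2.0075.

2.008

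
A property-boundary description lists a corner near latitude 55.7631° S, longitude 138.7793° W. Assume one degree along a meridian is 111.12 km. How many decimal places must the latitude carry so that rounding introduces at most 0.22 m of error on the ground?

One degree of latitude covers 111120 m.
With N decimal places the half-ulp bound is 0.5·10⁻ᴺ°, or 0.5·10⁻ᴺ × 111120 m on the ground.
Setting 55560 × 10⁻ᴺ ≤ 0.22 gives 10ᴺ ≥ 2.525e+05, i.e. N ≥ 5.40.
N = 5 would give 0.556 m (too coarse); N = 6 gives 0.0556 m ≤ 0.22 m.

6 decimal places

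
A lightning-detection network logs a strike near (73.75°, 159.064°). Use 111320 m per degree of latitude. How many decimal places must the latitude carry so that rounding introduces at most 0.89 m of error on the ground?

5

One degree of latitude covers 111320 m.
Rounding to N decimal places gives at most 0.5 × 10⁻ᴺ degrees of error, i.e. 0.5 × 10⁻ᴺ × 111320 m.
Setting 55660 × 10⁻ᴺ ≤ 0.89 gives 10ᴺ ≥ 6.254e+04, i.e. N ≥ 4.80.
At 4 places the error can reach 5.57 m, but 5 places keeps it to 0.557 m.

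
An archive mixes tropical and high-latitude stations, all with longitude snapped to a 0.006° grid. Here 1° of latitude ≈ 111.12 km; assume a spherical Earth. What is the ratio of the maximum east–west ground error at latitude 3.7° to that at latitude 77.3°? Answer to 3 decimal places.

4.539

With a 0.006° grid the true value lies within half a step, ±0.006°/2 = ±0.003°, of the stored one.
At 3.7°: 0.003° × 111120 × cos 3.7° = 0.003 × 111120 × 0.9979 ≈ 332.67 m.
At 77.3°: 0.003° × 111120 × cos 77.3° = 0.003 × 111120 × 0.2198 ≈ 73.288 m.
The ratio reduces to cos 3.7° / cos 77.3° = 0.9979/0.2198 ≈ 4.5392.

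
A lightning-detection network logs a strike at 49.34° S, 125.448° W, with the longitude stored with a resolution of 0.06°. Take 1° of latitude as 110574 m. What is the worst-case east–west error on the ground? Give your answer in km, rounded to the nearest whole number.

2 km

With a 0.06° grid the true value lies within half a step, ±0.06°/2 = ±0.03°, of the stored one.
At latitude 49.34° a degree of longitude spans 110574 m × cos 49.34° = 110574 × 0.6516 ≈ 72046.6 m.
Maximum E–W displacement: 0.03 × 72046.6 = 2161.4 m.
That is 2161.4 m = 2.1614 km.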